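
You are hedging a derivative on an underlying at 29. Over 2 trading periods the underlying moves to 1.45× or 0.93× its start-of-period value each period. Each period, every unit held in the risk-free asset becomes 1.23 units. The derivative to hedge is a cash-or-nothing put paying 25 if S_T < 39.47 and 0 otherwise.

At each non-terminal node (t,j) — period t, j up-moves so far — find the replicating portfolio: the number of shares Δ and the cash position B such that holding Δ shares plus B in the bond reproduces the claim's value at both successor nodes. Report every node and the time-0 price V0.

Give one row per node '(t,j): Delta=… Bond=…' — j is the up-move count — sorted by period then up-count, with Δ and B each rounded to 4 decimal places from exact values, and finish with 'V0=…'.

(0,0): Delta=-0.7776 Bond=33.5747
(1,0): Delta=0.0000 Bond=20.3252
(1,1): Delta=-1.1433 Bond=56.6760
V0=11.0245

The replicating-portfolio and risk-neutral prices coincide; use p* = (1.23−0.93)/(1.45−0.93) = 0.5769 for the latter.
At expiry t=2: V(2,0)=25.0000, V(2,1)=25.0000, V(2,2)=0.0000
  t=1,j=0: stock 26.9700 → up 39.1065 (V=25.0000), down 25.0821 (V=25.0000). Price 20.3252; hedge Δ=0.0000, bond B=20.3252.
  t=1,j=1: stock 42.0500 → up 60.9725 (V=0.0000), down 39.1065 (V=25.0000). Price 8.5991; hedge Δ=-1.1433, bond B=56.6760.
  t=0,j=0: stock 29.0000 → up 42.0500 (V=8.5991), down 26.9700 (V=20.3252). Price 11.0245; hedge Δ=-0.7776, bond B=33.5747.
Check: Δ(0,0)·S0 + B(0,0) = 11.0245 = V0.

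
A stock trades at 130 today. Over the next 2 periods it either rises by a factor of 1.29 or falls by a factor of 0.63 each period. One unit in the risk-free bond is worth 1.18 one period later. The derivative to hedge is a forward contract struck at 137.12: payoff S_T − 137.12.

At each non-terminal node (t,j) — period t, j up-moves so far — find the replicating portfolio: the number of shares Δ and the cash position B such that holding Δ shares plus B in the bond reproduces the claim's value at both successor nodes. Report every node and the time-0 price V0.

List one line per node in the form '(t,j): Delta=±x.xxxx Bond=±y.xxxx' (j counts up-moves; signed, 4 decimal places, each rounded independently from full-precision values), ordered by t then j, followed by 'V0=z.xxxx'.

(0,0): Delta=1.0000 Bond=-98.4774
(1,0): Delta=1.0000 Bond=-116.2034
(1,1): Delta=1.0000 Bond=-116.2034
V0=31.5226

Under the risk-neutral measure, an up-move has probability p* = (R−d)/(u−d) = 0.8333 and values discount at R = 1.18.
Payoff layer (t=2): V(2,0)=-85.5230, V(2,1)=-31.4690, V(2,2)=79.2130
  t=1,j=0: stock 81.9000 → up 105.6510 (V=-31.4690), down 51.5970 (V=-85.5230). Price -34.3034; hedge Δ=1.0000, bond B=-116.2034.
  t=1,j=1: stock 167.7000 → up 216.3330 (V=79.2130), down 105.6510 (V=-31.4690). Price 51.4966; hedge Δ=1.0000, bond B=-116.2034.
  t=0,j=0: stock 130.0000 → up 167.7000 (V=51.4966), down 81.9000 (V=-34.3034). Price 31.5226; hedge Δ=1.0000, bond B=-98.4774.
Root portfolio cost Δ·130+B reproduces V0=31.5226.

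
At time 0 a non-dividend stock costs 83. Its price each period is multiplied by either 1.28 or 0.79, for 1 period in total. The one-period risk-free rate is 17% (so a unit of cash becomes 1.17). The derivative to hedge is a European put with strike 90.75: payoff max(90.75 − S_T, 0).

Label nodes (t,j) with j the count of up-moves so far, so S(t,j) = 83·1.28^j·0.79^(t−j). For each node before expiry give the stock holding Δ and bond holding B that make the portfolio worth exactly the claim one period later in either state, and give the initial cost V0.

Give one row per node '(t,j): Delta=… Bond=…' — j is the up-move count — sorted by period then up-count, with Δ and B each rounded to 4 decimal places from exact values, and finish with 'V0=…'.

No-arbitrage ⇒ martingale measure with p* = (R−d)/(u−d) = 0.7755.
Terminal values V(1,·): V(1,0)=25.1800, V(1,1)=0.0000
  t=0,j=0: stock 83.0000 → up 106.2400 (V=0.0000), down 65.5700 (V=25.1800). Price 4.8313; hedge Δ=-0.6191, bond B=56.2191.
Each (Δ,B) replicates both successor values, so the strategy is self-financing and V0 is arbitrage-free.

(0,0): Delta=-0.6191 Bond=56.2191
V0=4.8313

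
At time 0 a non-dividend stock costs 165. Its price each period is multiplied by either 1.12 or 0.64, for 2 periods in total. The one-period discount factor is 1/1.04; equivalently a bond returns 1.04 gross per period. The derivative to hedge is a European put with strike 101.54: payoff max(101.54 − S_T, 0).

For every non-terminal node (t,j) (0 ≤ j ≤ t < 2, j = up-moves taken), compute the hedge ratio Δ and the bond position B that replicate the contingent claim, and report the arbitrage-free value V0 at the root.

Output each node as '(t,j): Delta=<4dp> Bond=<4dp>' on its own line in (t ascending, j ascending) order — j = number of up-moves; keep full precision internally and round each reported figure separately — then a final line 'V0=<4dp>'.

Since d<R<u, set p* = (R−d)/(u−d) = 0.8333; price each node as the discounted p*-expectation of its children.
Payoff layer (t=2): V(2,0)=33.9560, V(2,1)=0.0000, V(2,2)=0.0000
(1,0): S=105.6000. Δ = (V_up−V_dn)/(S_up−S_dn) = (0.0000−33.9560)/(118.2720−67.5840) = -0.6699. V = [p*·0.0000 + (1−p*)·33.9560]/1.04 = 5.4417. B = V − Δ·S = 76.1833.
(1,1): S=184.8000. Δ = (V_up−V_dn)/(S_up−S_dn) = (0.0000−0.0000)/(206.9760−118.2720) = 0.0000. V = [p*·0.0000 + (1−p*)·0.0000]/1.04 = 0.0000. B = V − Δ·S = 0.0000.
(0,0): S=165.0000. Δ = (V_up−V_dn)/(S_up−S_dn) = (0.0000−5.4417)/(184.8000−105.6000) = -0.0687. V = [p*·0.0000 + (1−p*)·5.4417]/1.04 = 0.8721. B = V − Δ·S = 12.2089.
Root portfolio cost Δ·165+B reproduces V0=0.8721.

(0,0): Delta=-0.0687 Bond=12.2089
(1,0): Delta=-0.6699 Bond=76.1833
(1,1): Delta=0.0000 Bond=0.0000
V0=0.8721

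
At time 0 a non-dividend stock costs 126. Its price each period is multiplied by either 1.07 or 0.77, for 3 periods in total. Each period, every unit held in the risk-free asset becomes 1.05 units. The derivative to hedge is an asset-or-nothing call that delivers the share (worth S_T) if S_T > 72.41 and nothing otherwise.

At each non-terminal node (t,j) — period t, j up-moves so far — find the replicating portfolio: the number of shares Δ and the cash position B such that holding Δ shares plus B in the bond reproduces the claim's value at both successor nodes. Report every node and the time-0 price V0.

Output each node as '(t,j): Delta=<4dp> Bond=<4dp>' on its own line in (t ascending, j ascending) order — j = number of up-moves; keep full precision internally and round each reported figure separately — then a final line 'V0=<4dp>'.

(0,0): Delta=1.0061 Bond=-0.7877
(1,0): Delta=1.1255 Bond=-12.4061
(1,1): Delta=1.0000 Bond=0.0000
(2,0): Delta=3.5667 Bond=-195.3961
(2,1): Delta=1.0000 Bond=0.0000
(2,2): Delta=1.0000 Bond=0.0000
V0=125.9853

The replicating-portfolio and risk-neutral prices coincide; use p* = (1.05−0.77)/(1.07−0.77) = 0.9333 for the latter.
Terminal values V(3,·): V(3,0)=0.0000, V(3,1)=79.9348, V(3,2)=111.0782, V(3,3)=154.3554
  t=2,j=0: stock 74.7054 → up 79.9348 (V=79.9348), down 57.5232 (V=0.0000). Price 71.0531; hedge Δ=3.5667, bond B=-195.3961.
  t=2,j=1: stock 103.8114 → up 111.0782 (V=111.0782), down 79.9348 (V=79.9348). Price 103.8114; hedge Δ=1.0000, bond B=0.0000.
  t=2,j=2: stock 144.2574 → up 154.3554 (V=154.3554), down 111.0782 (V=111.0782). Price 144.2574; hedge Δ=1.0000, bond B=0.0000.
  t=1,j=0: stock 97.0200 → up 103.8114 (V=103.8114), down 74.7054 (V=71.0531). Price 96.7881; hedge Δ=1.1255, bond B=-12.4061.
  t=1,j=1: stock 134.8200 → up 144.2574 (V=144.2574), down 103.8114 (V=103.8114). Price 134.8200; hedge Δ=1.0000, bond B=0.0000.
  t=0,j=0: stock 126.0000 → up 134.8200 (V=134.8200), down 97.0200 (V=96.7881). Price 125.9853; hedge Δ=1.0061, bond B=-0.7877.
Each (Δ,B) replicates both successor values, so the strategy is self-financing and V0 is arbitrage-free.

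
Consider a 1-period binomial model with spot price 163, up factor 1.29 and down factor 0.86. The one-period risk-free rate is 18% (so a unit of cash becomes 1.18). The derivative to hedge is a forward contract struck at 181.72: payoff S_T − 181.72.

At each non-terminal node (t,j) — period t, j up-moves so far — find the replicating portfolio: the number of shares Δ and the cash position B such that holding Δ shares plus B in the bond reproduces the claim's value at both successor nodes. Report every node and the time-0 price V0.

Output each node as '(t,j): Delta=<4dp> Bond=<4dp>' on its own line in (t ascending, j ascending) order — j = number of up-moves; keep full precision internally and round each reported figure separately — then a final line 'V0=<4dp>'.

Risk-neutral probability p* = (R−d)/(u−d) = (1.18−0.86)/(1.29−0.86) = 0.7442.
Payoff layer (t=1): V(1,0)=-41.5400, V(1,1)=28.5500
Node (0,0) S=163.0000: V=(p*·28.5500+(1−p*)·-41.5400)/1.18=9.0000; Δ=(28.5500−-41.5400)/(210.2700−140.1800)=1.0000; B=V−Δ·S=-154.0000
Check: Δ(0,0)·S0 + B(0,0) = 9.0000 = V0.

(0,0): Delta=1.0000 Bond=-154.0000
V0=9.0000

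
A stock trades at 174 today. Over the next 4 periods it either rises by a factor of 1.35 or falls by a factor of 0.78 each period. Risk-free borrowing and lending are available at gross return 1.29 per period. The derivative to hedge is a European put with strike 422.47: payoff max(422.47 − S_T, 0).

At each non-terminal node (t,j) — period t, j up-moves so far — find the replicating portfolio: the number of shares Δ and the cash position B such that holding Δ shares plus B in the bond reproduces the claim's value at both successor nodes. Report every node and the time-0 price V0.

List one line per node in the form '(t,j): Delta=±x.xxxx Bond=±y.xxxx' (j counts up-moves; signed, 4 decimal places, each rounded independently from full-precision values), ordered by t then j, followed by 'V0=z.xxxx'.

The replicating-portfolio and risk-neutral prices coincide; use p* = (1.29−0.78)/(1.35−0.78) = 0.8947 for the latter.
Terminal payoffs: V(4,0)=358.0638, V(4,1)=310.9977, V(4,2)=229.5372, V(4,3)=88.5479, V(4,4)=0.0000
  t=3,j=0: stock 82.5720 → up 111.4723 (V=310.9977), down 64.4062 (V=358.0638). Price 244.9241; hedge Δ=-1.0000, bond B=327.4961.
  t=3,j=1: stock 142.9132 → up 192.9328 (V=229.5372), down 111.4723 (V=310.9977). Price 184.5830; hedge Δ=-1.0000, bond B=327.4961.
  t=3,j=2: stock 247.3497 → up 333.9221 (V=88.5479), down 192.9328 (V=229.5372). Price 80.1464; hedge Δ=-1.0000, bond B=327.4961.
  t=3,j=3: stock 428.1053 → up 577.9421 (V=0.0000), down 333.9221 (V=88.5479). Price 7.2255; hedge Δ=-0.3629, bond B=162.5727.
  t=2,j=0: stock 105.8616 → up 142.9132 (V=184.5830), down 82.5720 (V=244.9241). Price 148.0114; hedge Δ=-1.0000, bond B=253.8730.
  t=2,j=1: stock 183.2220 → up 247.3497 (V=80.1464), down 142.9132 (V=184.5830). Price 70.6510; hedge Δ=-1.0000, bond B=253.8730.
  t=2,j=2: stock 317.1150 → up 428.1053 (V=7.2255), down 247.3497 (V=80.1464). Price 11.5514; hedge Δ=-0.4034, bond B=139.4830.
  t=1,j=0: stock 135.7200 → up 183.2220 (V=70.6510), down 105.8616 (V=148.0114). Price 61.0807; hedge Δ=-1.0000, bond B=196.8007.
  t=1,j=1: stock 234.9000 → up 317.1150 (V=11.5514), down 183.2220 (V=70.6510). Price 13.7771; hedge Δ=-0.4414, bond B=117.4605.
  t=0,j=0: stock 174.0000 → up 234.9000 (V=13.7771), down 135.7200 (V=61.0807). Price 14.5399; hedge Δ=-0.4769, bond B=97.5287.
Self-financing check: at every node Δ·S+B equals the discounted successor values.

(0,0): Delta=-0.4769 Bond=97.5287
(1,0): Delta=-1.0000 Bond=196.8007
(1,1): Delta=-0.4414 Bond=117.4605
(2,0): Delta=-1.0000 Bond=253.8730
(2,1): Delta=-1.0000 Bond=253.8730
(2,2): Delta=-0.4034 Bond=139.4830
(3,0): Delta=-1.0000 Bond=327.4961
(3,1): Delta=-1.0000 Bond=327.4961
(3,2): Delta=-1.0000 Bond=327.4961
(3,3): Delta=-0.3629 Bond=162.5727
V0=14.5399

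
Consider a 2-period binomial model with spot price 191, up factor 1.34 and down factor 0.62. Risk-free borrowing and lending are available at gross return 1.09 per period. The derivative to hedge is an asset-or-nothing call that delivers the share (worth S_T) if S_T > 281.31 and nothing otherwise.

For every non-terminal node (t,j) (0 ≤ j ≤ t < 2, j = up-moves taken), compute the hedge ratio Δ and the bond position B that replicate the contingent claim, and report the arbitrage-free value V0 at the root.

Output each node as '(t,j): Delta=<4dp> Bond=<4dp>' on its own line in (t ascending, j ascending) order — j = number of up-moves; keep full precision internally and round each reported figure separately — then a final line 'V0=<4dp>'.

Risk-neutral probability p* = (R−d)/(u−d) = (1.09−0.62)/(1.34−0.62) = 0.6528.
Terminal payoffs: V(2,0)=0.0000, V(2,1)=0.0000, V(2,2)=342.9596
  t=1,j=0: stock 118.4200 → up 158.6828 (V=0.0000), down 73.4204 (V=0.0000). Price 0.0000; hedge Δ=0.0000, bond B=0.0000.
  t=1,j=1: stock 255.9400 → up 342.9596 (V=342.9596), down 158.6828 (V=0.0000). Price 205.3912; hedge Δ=1.8611, bond B=-270.9416.
  t=0,j=0: stock 191.0000 → up 255.9400 (V=205.3912), down 118.4200 (V=0.0000). Price 123.0044; hedge Δ=1.4935, bond B=-162.2611.
The time-0 hedge costs 123.0044, which is the no-arbitrage price.

(0,0): Delta=1.4935 Bond=-162.2611
(1,0): Delta=0.0000 Bond=0.0000
(1,1): Delta=1.8611 Bond=-270.9416
V0=123.0044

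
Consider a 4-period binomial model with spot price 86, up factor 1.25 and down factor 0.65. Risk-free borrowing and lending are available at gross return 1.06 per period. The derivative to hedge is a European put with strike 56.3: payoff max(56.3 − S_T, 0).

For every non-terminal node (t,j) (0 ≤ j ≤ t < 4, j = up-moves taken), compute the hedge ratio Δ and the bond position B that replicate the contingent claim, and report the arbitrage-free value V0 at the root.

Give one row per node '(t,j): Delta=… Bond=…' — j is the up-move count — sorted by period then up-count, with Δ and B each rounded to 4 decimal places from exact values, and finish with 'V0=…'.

(0,0): Delta=-0.0969 Bond=10.4999
(1,0): Delta=-0.3452 Bond=25.0115
(1,1): Delta=-0.0371 Bond=4.6970
(2,0): Delta=-0.9860 Bond=49.7949
(2,1): Delta=-0.1908 Bond=15.7226
(2,2): Delta=0.0000 Bond=0.0000
(3,0): Delta=-1.0000 Bond=53.1132
(3,1): Delta=-0.9826 Bond=52.6293
(3,2): Delta=0.0000 Bond=0.0000
(3,3): Delta=0.0000 Bond=0.0000
V0=2.1671

Since d<R<u, set p* = (R−d)/(u−d) = 0.6833; price each node as the discounted p*-expectation of its children.
Terminal values V(4,·): V(4,0)=40.9485, V(4,1)=26.7778, V(4,2)=0.0000, V(4,3)=0.0000, V(4,4)=0.0000
(3,0): S=23.6178. Δ = (V_up−V_dn)/(S_up−S_dn) = (26.7778−40.9485)/(29.5222−15.3515) = -1.0000. V = [p*·26.7778 + (1−p*)·40.9485]/1.06 = 29.4955. B = V − Δ·S = 53.1132.
(3,1): S=45.4188. Δ = (V_up−V_dn)/(S_up−S_dn) = (0.0000−26.7778)/(56.7734−29.5222) = -0.9826. V = [p*·0.0000 + (1−p*)·26.7778]/1.06 = 7.9997. B = V − Δ·S = 52.6293.
(3,2): S=87.3438. Δ = (V_up−V_dn)/(S_up−S_dn) = (0.0000−0.0000)/(109.1797−56.7734) = 0.0000. V = [p*·0.0000 + (1−p*)·0.0000]/1.06 = 0.0000. B = V − Δ·S = 0.0000.
(3,3): S=167.9688. Δ = (V_up−V_dn)/(S_up−S_dn) = (0.0000−0.0000)/(209.9609−109.1797) = 0.0000. V = [p*·0.0000 + (1−p*)·0.0000]/1.06 = 0.0000. B = V − Δ·S = 0.0000.
(2,0): S=36.3350. Δ = (V_up−V_dn)/(S_up−S_dn) = (7.9997−29.4955)/(45.4188−23.6178) = -0.9860. V = [p*·7.9997 + (1−p*)·29.4955]/1.06 = 13.9686. B = V − Δ·S = 49.7949.
(2,1): S=69.8750. Δ = (V_up−V_dn)/(S_up−S_dn) = (0.0000−7.9997)/(87.3438−45.4188) = -0.1908. V = [p*·0.0000 + (1−p*)·7.9997]/1.06 = 2.3898. B = V − Δ·S = 15.7226.
(2,2): S=134.3750. Δ = (V_up−V_dn)/(S_up−S_dn) = (0.0000−0.0000)/(167.9688−87.3438) = 0.0000. V = [p*·0.0000 + (1−p*)·0.0000]/1.06 = 0.0000. B = V − Δ·S = 0.0000.
(1,0): S=55.9000. Δ = (V_up−V_dn)/(S_up−S_dn) = (2.3898−13.9686)/(69.8750−36.3350) = -0.3452. V = [p*·2.3898 + (1−p*)·13.9686]/1.06 = 5.7136. B = V − Δ·S = 25.0115.
(1,1): S=107.5000. Δ = (V_up−V_dn)/(S_up−S_dn) = (0.0000−2.3898)/(134.3750−69.8750) = -0.0371. V = [p*·0.0000 + (1−p*)·2.3898]/1.06 = 0.7139. B = V − Δ·S = 4.6970.
(0,0): S=86.0000. Δ = (V_up−V_dn)/(S_up−S_dn) = (0.7139−5.7136)/(107.5000−55.9000) = -0.0969. V = [p*·0.7139 + (1−p*)·5.7136]/1.06 = 2.1671. B = V − Δ·S = 10.4999.
Root portfolio cost Δ·86+B reproduces V0=2.1671.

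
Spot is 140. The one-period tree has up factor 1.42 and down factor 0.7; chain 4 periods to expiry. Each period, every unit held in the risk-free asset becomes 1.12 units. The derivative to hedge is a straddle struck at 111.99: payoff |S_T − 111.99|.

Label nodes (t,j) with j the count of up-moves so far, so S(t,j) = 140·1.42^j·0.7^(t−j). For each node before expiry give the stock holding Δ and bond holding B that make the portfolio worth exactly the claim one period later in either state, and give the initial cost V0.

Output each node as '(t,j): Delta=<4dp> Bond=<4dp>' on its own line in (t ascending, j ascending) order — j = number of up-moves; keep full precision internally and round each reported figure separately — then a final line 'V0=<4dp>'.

Since d<R<u, set p* = (R−d)/(u−d) = 0.5833; price each node as the discounted p*-expectation of its children.
Payoff layer (t=4): V(4,0)=78.3760, V(4,1)=43.8016, V(4,2)=26.3350, V(4,3)=168.6122, V(4,4)=457.2317
Node (3,0) S=48.0200: V=(p*·43.8016+(1−p*)·78.3760)/1.12=51.9711; Δ=(43.8016−78.3760)/(68.1884−33.6140)=-1.0000; B=V−Δ·S=99.9911
Node (3,1) S=97.4120: V=(p*·26.3350+(1−p*)·43.8016)/1.12=30.0114; Δ=(26.3350−43.8016)/(138.3250−68.1884)=-0.2490; B=V−Δ·S=54.2705
Node (3,2) S=197.6072: V=(p*·168.6122+(1−p*)·26.3350)/1.12=97.6161; Δ=(168.6122−26.3350)/(280.6022−138.3250)=1.0000; B=V−Δ·S=-99.9911
Node (3,3) S=400.8603: V=(p*·457.2317+(1−p*)·168.6122)/1.12=300.8692; Δ=(457.2317−168.6122)/(569.2217−280.6022)=1.0000; B=V−Δ·S=-99.9911
Node (2,0) S=68.6000: V=(p*·30.0114+(1−p*)·51.9711)/1.12=34.9654; Δ=(30.0114−51.9711)/(97.4120−48.0200)=-0.4446; B=V−Δ·S=65.4650
Node (2,1) S=139.1600: V=(p*·97.6161+(1−p*)·30.0114)/1.12=62.0067; Δ=(97.6161−30.0114)/(197.6072−97.4120)=0.6747; B=V−Δ·S=-31.8888
Node (2,2) S=282.2960: V=(p*·300.8692+(1−p*)·97.6161)/1.12=193.0183; Δ=(300.8692−97.6161)/(400.8603−197.6072)=1.0000; B=V−Δ·S=-89.2777
Node (1,0) S=98.0000: V=(p*·62.0067+(1−p*)·34.9654)/1.12=45.3031; Δ=(62.0067−34.9654)/(139.1600−68.6000)=0.3832; B=V−Δ·S=7.7458
Node (1,1) S=198.8000: V=(p*·193.0183+(1−p*)·62.0067)/1.12=123.5983; Δ=(193.0183−62.0067)/(282.2960−139.1600)=0.9153; B=V−Δ·S=-58.3622
Node (0,0) S=140.0000: V=(p*·123.5983+(1−p*)·45.3031)/1.12=81.2280; Δ=(123.5983−45.3031)/(198.8000−98.0000)=0.7767; B=V−Δ·S=-27.5154
Each (Δ,B) replicates both successor values, so the strategy is self-financing and V0 is arbitrage-free.

(0,0): Delta=0.7767 Bond=-27.5154
(1,0): Delta=0.3832 Bond=7.7458
(1,1): Delta=0.9153 Bond=-58.3622
(2,0): Delta=-0.4446 Bond=65.4650
(2,1): Delta=0.6747 Bond=-31.8888
(2,2): Delta=1.0000 Bond=-89.2777
(3,0): Delta=-1.0000 Bond=99.9911
(3,1): Delta=-0.2490 Bond=54.2705
(3,2): Delta=1.0000 Bond=-99.9911
(3,3): Delta=1.0000 Bond=-99.9911
V0=81.2280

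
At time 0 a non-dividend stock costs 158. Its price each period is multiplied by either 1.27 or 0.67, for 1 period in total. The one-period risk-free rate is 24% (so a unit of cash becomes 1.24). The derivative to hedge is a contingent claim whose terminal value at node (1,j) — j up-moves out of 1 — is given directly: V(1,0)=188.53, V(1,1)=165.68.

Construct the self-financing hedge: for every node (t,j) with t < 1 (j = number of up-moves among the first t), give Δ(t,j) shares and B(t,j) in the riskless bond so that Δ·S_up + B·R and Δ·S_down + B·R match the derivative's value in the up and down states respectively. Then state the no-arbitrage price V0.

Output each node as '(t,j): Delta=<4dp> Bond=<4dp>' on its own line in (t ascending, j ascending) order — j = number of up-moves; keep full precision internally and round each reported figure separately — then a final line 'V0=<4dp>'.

(0,0): Delta=-0.2410 Bond=172.6176
V0=134.5343

No-arbitrage ⇒ martingale measure with p* = (R−d)/(u−d) = 0.9500.
Terminal payoffs: V(1,0)=188.5300, V(1,1)=165.6800
(0,0): S=158.0000. Δ = (V_up−V_dn)/(S_up−S_dn) = (165.6800−188.5300)/(200.6600−105.8600) = -0.2410. V = [p*·165.6800 + (1−p*)·188.5300]/1.24 = 134.5343. B = V − Δ·S = 172.6176.
Self-financing check: at every node Δ·S+B equals the discounted successor values.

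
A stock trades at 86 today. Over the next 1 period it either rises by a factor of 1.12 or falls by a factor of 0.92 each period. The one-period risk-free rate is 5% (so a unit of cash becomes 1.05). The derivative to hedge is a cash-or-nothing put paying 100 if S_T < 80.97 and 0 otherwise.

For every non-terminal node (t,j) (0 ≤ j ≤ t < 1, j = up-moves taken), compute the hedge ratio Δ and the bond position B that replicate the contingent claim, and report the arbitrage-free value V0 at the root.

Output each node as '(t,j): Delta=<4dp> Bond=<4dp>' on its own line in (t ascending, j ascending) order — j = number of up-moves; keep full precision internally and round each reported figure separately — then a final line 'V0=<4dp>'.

(0,0): Delta=-5.8140 Bond=533.3333
V0=33.3333

Under the risk-neutral measure, an up-move has probability p* = (R−d)/(u−d) = 0.6500 and values discount at R = 1.05.
Terminal payoffs: V(1,0)=100.0000, V(1,1)=0.0000
(0,0): S=86.0000. Δ = (V_up−V_dn)/(S_up−S_dn) = (0.0000−100.0000)/(96.3200−79.1200) = -5.8140. V = [p*·0.0000 + (1−p*)·100.0000]/1.05 = 33.3333. B = V − Δ·S = 533.3333.
Self-financing check: at every node Δ·S+B equals the discounted successor values.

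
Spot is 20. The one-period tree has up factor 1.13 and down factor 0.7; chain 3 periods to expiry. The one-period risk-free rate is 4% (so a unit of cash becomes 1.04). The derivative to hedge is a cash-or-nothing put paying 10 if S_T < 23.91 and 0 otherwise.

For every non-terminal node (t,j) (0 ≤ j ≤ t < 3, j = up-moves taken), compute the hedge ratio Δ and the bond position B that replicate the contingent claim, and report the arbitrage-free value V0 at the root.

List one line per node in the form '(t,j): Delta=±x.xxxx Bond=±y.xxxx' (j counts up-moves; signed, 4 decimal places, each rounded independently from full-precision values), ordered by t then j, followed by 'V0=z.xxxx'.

(0,0): Delta=-0.6721 Bond=17.9379
(1,0): Delta=0.0000 Bond=9.2456
(1,1): Delta=-0.7823 Bond=21.1463
(2,0): Delta=0.0000 Bond=9.6154
(2,1): Delta=0.0000 Bond=9.6154
(2,2): Delta=-0.9106 Bond=25.2683
V0=4.4952

No-arbitrage ⇒ martingale measure with p* = (R−d)/(u−d) = 0.7907.
At expiry t=3: V(3,0)=10.0000, V(3,1)=10.0000, V(3,2)=10.0000, V(3,3)=0.0000
  t=2,j=0: stock 9.8000 → up 11.0740 (V=10.0000), down 6.8600 (V=10.0000). Price 9.6154; hedge Δ=0.0000, bond B=9.6154.
  t=2,j=1: stock 15.8200 → up 17.8766 (V=10.0000), down 11.0740 (V=10.0000). Price 9.6154; hedge Δ=0.0000, bond B=9.6154.
  t=2,j=2: stock 25.5380 → up 28.8579 (V=0.0000), down 17.8766 (V=10.0000). Price 2.0125; hedge Δ=-0.9106, bond B=25.2683.
  t=1,j=0: stock 14.0000 → up 15.8200 (V=9.6154), down 9.8000 (V=9.6154). Price 9.2456; hedge Δ=0.0000, bond B=9.2456.
  t=1,j=1: stock 22.6000 → up 25.5380 (V=2.0125), down 15.8200 (V=9.6154). Price 3.4652; hedge Δ=-0.7823, bond B=21.1463.
  t=0,j=0: stock 20.0000 → up 22.6000 (V=3.4652), down 14.0000 (V=9.2456). Price 4.4952; hedge Δ=-0.6721, bond B=17.9379.
Check: Δ(0,0)·S0 + B(0,0) = 4.4952 = V0.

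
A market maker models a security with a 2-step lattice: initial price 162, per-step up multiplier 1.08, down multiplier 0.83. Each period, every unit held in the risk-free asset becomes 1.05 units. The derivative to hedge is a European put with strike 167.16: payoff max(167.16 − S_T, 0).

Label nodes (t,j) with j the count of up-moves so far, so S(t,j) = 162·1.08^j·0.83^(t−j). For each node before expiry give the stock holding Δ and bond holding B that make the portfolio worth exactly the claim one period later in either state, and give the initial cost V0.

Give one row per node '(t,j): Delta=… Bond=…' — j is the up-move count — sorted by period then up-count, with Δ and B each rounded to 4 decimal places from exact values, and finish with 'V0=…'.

Under the risk-neutral measure, an up-move has probability p* = (R−d)/(u−d) = 0.8800 and values discount at R = 1.05.
Terminal payoffs: V(2,0)=55.5582, V(2,1)=21.9432, V(2,2)=0.0000
Node (1,0) S=134.4600: V=(p*·21.9432+(1−p*)·55.5582)/1.05=24.7400; Δ=(21.9432−55.5582)/(145.2168−111.6018)=-1.0000; B=V−Δ·S=159.2000
Node (1,1) S=174.9600: V=(p*·0.0000+(1−p*)·21.9432)/1.05=2.5078; Δ=(0.0000−21.9432)/(188.9568−145.2168)=-0.5017; B=V−Δ·S=90.2806
Node (0,0) S=162.0000: V=(p*·2.5078+(1−p*)·24.7400)/1.05=4.9292; Δ=(2.5078−24.7400)/(174.9600−134.4600)=-0.5489; B=V−Δ·S=93.8580
Root portfolio cost Δ·162+B reproduces V0=4.9292.

(0,0): Delta=-0.5489 Bond=93.8580
(1,0): Delta=-1.0000 Bond=159.2000
(1,1): Delta=-0.5017 Bond=90.2806
V0=4.9292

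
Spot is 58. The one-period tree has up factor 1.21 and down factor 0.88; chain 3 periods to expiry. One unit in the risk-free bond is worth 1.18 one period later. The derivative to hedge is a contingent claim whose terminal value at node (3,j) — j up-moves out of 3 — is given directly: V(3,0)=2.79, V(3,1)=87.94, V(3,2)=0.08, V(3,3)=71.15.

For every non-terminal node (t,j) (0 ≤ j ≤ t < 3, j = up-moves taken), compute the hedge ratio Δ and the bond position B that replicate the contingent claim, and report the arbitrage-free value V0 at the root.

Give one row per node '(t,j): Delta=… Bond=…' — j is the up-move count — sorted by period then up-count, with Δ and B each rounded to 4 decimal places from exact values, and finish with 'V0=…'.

(0,0): Delta=1.6854 Bond=-63.9999
(1,0): Delta=-3.6293 Bond=195.7416
(1,1): Delta=2.0719 Bond=-102.6460
(2,0): Delta=5.7448 Bond=-190.0650
(2,1): Delta=-4.3110 Bond=273.0791
(2,2): Delta=2.5361 Bond=-160.5424
V0=33.7536

No-arbitrage ⇒ martingale measure with p* = (R−d)/(u−d) = 0.9091.
Terminal payoffs: V(3,0)=2.7900, V(3,1)=87.9400, V(3,2)=0.0800, V(3,3)=71.1500
(2,0): S=44.9152. Δ = (V_up−V_dn)/(S_up−S_dn) = (87.9400−2.7900)/(54.3474−39.5254) = 5.7448. V = [p*·87.9400 + (1−p*)·2.7900]/1.18 = 67.9653. B = V − Δ·S = -190.0650.
(2,1): S=61.7584. Δ = (V_up−V_dn)/(S_up−S_dn) = (0.0800−87.9400)/(74.7277−54.3474) = -4.3110. V = [p*·0.0800 + (1−p*)·87.9400]/1.18 = 6.8367. B = V − Δ·S = 273.0791.
(2,2): S=84.9178. Δ = (V_up−V_dn)/(S_up−S_dn) = (71.1500−0.0800)/(102.7505−74.7277) = 2.5361. V = [p*·71.1500 + (1−p*)·0.0800]/1.18 = 54.8213. B = V − Δ·S = -160.5424.
(1,0): S=51.0400. Δ = (V_up−V_dn)/(S_up−S_dn) = (6.8367−67.9653)/(61.7584−44.9152) = -3.6293. V = [p*·6.8367 + (1−p*)·67.9653]/1.18 = 10.5032. B = V − Δ·S = 195.7416.
(1,1): S=70.1800. Δ = (V_up−V_dn)/(S_up−S_dn) = (54.8213−6.8367)/(84.9178−61.7584) = 2.0719. V = [p*·54.8213 + (1−p*)·6.8367]/1.18 = 42.7619. B = V − Δ·S = -102.6460.
(0,0): S=58.0000. Δ = (V_up−V_dn)/(S_up−S_dn) = (42.7619−10.5032)/(70.1800−51.0400) = 1.6854. V = [p*·42.7619 + (1−p*)·10.5032]/1.18 = 33.7536. B = V − Δ·S = -63.9999.
The time-0 hedge costs 33.7536, which is the no-arbitrage price.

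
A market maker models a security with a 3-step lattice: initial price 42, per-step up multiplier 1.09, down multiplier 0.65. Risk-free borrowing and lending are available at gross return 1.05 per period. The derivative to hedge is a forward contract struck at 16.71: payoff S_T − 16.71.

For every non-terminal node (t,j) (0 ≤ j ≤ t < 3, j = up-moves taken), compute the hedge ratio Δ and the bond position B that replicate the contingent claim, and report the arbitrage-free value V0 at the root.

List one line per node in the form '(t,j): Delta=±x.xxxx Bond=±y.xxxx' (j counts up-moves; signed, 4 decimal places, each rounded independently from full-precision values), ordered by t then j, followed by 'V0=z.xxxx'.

Risk-neutral probability p* = (R−d)/(u−d) = (1.05−0.65)/(1.09−0.65) = 0.9091.
Payoff layer (t=3): V(3,0)=-5.1758, V(3,1)=2.6321, V(3,2)=15.7251, V(3,3)=37.6812
(2,0): S=17.7450. Δ = (V_up−V_dn)/(S_up−S_dn) = (2.6321−-5.1758)/(19.3421−11.5343) = 1.0000. V = [p*·2.6321 + (1−p*)·-5.1758]/1.05 = 1.8307. B = V − Δ·S = -15.9143.
(2,1): S=29.7570. Δ = (V_up−V_dn)/(S_up−S_dn) = (15.7251−2.6321)/(32.4351−19.3421) = 1.0000. V = [p*·15.7251 + (1−p*)·2.6321]/1.05 = 13.8427. B = V − Δ·S = -15.9143.
(2,2): S=49.9002. Δ = (V_up−V_dn)/(S_up−S_dn) = (37.6812−15.7251)/(54.3912−32.4351) = 1.0000. V = [p*·37.6812 + (1−p*)·15.7251]/1.05 = 33.9859. B = V − Δ·S = -15.9143.
(1,0): S=27.3000. Δ = (V_up−V_dn)/(S_up−S_dn) = (13.8427−1.8307)/(29.7570−17.7450) = 1.0000. V = [p*·13.8427 + (1−p*)·1.8307]/1.05 = 12.1435. B = V − Δ·S = -15.1565.
(1,1): S=45.7800. Δ = (V_up−V_dn)/(S_up−S_dn) = (33.9859−13.8427)/(49.9002−29.7570) = 1.0000. V = [p*·33.9859 + (1−p*)·13.8427]/1.05 = 30.6235. B = V − Δ·S = -15.1565.
(0,0): S=42.0000. Δ = (V_up−V_dn)/(S_up−S_dn) = (30.6235−12.1435)/(45.7800−27.3000) = 1.0000. V = [p*·30.6235 + (1−p*)·12.1435]/1.05 = 27.5653. B = V − Δ·S = -14.4347.
The time-0 hedge costs 27.5653, which is the no-arbitrage price.

(0,0): Delta=1.0000 Bond=-14.4347
(1,0): Delta=1.0000 Bond=-15.1565
(1,1): Delta=1.0000 Bond=-15.1565
(2,0): Delta=1.0000 Bond=-15.9143
(2,1): Delta=1.0000 Bond=-15.9143
(2,2): Delta=1.0000 Bond=-15.9143
V0=27.5653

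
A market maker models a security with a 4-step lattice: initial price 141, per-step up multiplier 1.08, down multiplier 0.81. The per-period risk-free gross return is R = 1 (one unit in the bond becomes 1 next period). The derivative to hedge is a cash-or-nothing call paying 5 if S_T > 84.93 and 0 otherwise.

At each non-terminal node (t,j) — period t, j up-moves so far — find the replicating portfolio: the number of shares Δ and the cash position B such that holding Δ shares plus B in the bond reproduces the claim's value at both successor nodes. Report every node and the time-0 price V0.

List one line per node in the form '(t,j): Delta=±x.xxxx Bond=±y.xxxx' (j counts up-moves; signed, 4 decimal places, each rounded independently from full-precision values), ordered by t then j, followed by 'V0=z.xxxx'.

The replicating-portfolio and risk-neutral prices coincide; use p* = (1−0.81)/(1.08−0.81) = 0.7037 for the latter.
At expiry t=4: V(4,0)=0.0000, V(4,1)=0.0000, V(4,2)=5.0000, V(4,3)=5.0000, V(4,4)=5.0000
Node (3,0) S=74.9332: V=(p*·0.0000+(1−p*)·0.0000)/1=0.0000; Δ=(0.0000−0.0000)/(80.9278−60.6959)=0.0000; B=V−Δ·S=0.0000
Node (3,1) S=99.9109: V=(p*·5.0000+(1−p*)·0.0000)/1=3.5185; Δ=(5.0000−0.0000)/(107.9038−80.9278)=0.1854; B=V−Δ·S=-15.0000
Node (3,2) S=133.2145: V=(p*·5.0000+(1−p*)·5.0000)/1=5.0000; Δ=(5.0000−5.0000)/(143.8717−107.9038)=0.0000; B=V−Δ·S=5.0000
Node (3,3) S=177.6194: V=(p*·5.0000+(1−p*)·5.0000)/1=5.0000; Δ=(5.0000−5.0000)/(191.8289−143.8717)=0.0000; B=V−Δ·S=5.0000
Node (2,0) S=92.5101: V=(p*·3.5185+(1−p*)·0.0000)/1=2.4760; Δ=(3.5185−0.0000)/(99.9109−74.9332)=0.1409; B=V−Δ·S=-10.5556
Node (2,1) S=123.3468: V=(p*·5.0000+(1−p*)·3.5185)/1=4.5610; Δ=(5.0000−3.5185)/(133.2145−99.9109)=0.0445; B=V−Δ·S=-0.9259
Node (2,2) S=164.4624: V=(p*·5.0000+(1−p*)·5.0000)/1=5.0000; Δ=(5.0000−5.0000)/(177.6194−133.2145)=0.0000; B=V−Δ·S=5.0000
Node (1,0) S=114.2100: V=(p*·4.5610+(1−p*)·2.4760)/1=3.9433; Δ=(4.5610−2.4760)/(123.3468−92.5101)=0.0676; B=V−Δ·S=-3.7791
Node (1,1) S=152.2800: V=(p*·5.0000+(1−p*)·4.5610)/1=4.8699; Δ=(5.0000−4.5610)/(164.4624−123.3468)=0.0107; B=V−Δ·S=3.2442
Node (0,0) S=141.0000: V=(p*·4.8699+(1−p*)·3.9433)/1=4.5954; Δ=(4.8699−3.9433)/(152.2800−114.2100)=0.0243; B=V−Δ·S=1.1632
Root portfolio cost Δ·141+B reproduces V0=4.5954.

(0,0): Delta=0.0243 Bond=1.1632
(1,0): Delta=0.0676 Bond=-3.7791
(1,1): Delta=0.0107 Bond=3.2442
(2,0): Delta=0.1409 Bond=-10.5556
(2,1): Delta=0.0445 Bond=-0.9259
(2,2): Delta=0.0000 Bond=5.0000
(3,0): Delta=0.0000 Bond=0.0000
(3,1): Delta=0.1854 Bond=-15.0000
(3,2): Delta=0.0000 Bond=5.0000
(3,3): Delta=0.0000 Bond=5.0000
V0=4.5954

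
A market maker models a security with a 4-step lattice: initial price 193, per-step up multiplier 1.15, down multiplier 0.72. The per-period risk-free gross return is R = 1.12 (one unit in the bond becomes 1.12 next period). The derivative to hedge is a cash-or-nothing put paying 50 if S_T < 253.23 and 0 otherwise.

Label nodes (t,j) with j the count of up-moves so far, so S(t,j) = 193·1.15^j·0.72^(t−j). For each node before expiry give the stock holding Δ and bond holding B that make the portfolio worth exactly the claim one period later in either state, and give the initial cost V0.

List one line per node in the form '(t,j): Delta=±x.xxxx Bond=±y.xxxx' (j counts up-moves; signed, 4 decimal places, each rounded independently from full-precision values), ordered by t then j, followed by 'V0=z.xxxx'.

Risk-neutral probability p* = (R−d)/(u−d) = (1.12−0.72)/(1.15−0.72) = 0.9302.
Terminal values V(4,·): V(4,0)=50.0000, V(4,1)=50.0000, V(4,2)=50.0000, V(4,3)=50.0000, V(4,4)=0.0000
  t=3,j=0: stock 72.0369 → up 82.8424 (V=50.0000), down 51.8665 (V=50.0000). Price 44.6429; hedge Δ=0.0000, bond B=44.6429.
  t=3,j=1: stock 115.0589 → up 132.3177 (V=50.0000), down 82.8424 (V=50.0000). Price 44.6429; hedge Δ=0.0000, bond B=44.6429.
  t=3,j=2: stock 183.7746 → up 211.3408 (V=50.0000), down 132.3177 (V=50.0000). Price 44.6429; hedge Δ=0.0000, bond B=44.6429.
  t=3,j=3: stock 293.5289 → up 337.5582 (V=0.0000), down 211.3408 (V=50.0000). Price 3.1146; hedge Δ=-0.3961, bond B=119.3937.
  t=2,j=0: stock 100.0512 → up 115.0589 (V=44.6429), down 72.0369 (V=44.6429). Price 39.8597; hedge Δ=0.0000, bond B=39.8597.
  t=2,j=1: stock 159.8040 → up 183.7746 (V=44.6429), down 115.0589 (V=44.6429). Price 39.8597; hedge Δ=0.0000, bond B=39.8597.
  t=2,j=2: stock 255.2425 → up 293.5289 (V=3.1146), down 183.7746 (V=44.6429). Price 5.3678; hedge Δ=-0.3784, bond B=101.9451.
  t=1,j=0: stock 138.9600 → up 159.8040 (V=39.8597), down 100.0512 (V=39.8597). Price 35.5890; hedge Δ=0.0000, bond B=35.5890.
  t=1,j=1: stock 221.9500 → up 255.2425 (V=5.3678), down 159.8040 (V=39.8597). Price 6.9413; hedge Δ=-0.3614, bond B=87.1550.
  t=0,j=0: stock 193.0000 → up 221.9500 (V=6.9413), down 138.9600 (V=35.5890). Price 7.9821; hedge Δ=-0.3452, bond B=74.6048.
Self-financing check: at every node Δ·S+B equals the discounted successor values.

(0,0): Delta=-0.3452 Bond=74.6048
(1,0): Delta=0.0000 Bond=35.5890
(1,1): Delta=-0.3614 Bond=87.1550
(2,0): Delta=0.0000 Bond=39.8597
(2,1): Delta=0.0000 Bond=39.8597
(2,2): Delta=-0.3784 Bond=101.9451
(3,0): Delta=0.0000 Bond=44.6429
(3,1): Delta=0.0000 Bond=44.6429
(3,2): Delta=0.0000 Bond=44.6429
(3,3): Delta=-0.3961 Bond=119.3937
V0=7.9821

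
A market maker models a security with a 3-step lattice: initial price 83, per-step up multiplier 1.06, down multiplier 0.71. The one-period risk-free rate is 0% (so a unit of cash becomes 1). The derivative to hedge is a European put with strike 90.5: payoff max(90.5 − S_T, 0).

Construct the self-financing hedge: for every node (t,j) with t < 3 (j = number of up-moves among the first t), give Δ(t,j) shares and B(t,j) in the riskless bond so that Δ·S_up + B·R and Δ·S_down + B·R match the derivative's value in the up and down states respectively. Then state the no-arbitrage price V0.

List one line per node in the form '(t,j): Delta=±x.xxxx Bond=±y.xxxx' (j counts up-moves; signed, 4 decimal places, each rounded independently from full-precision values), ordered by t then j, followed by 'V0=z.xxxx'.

The replicating-portfolio and risk-neutral prices coincide; use p* = (1−0.71)/(1.06−0.71) = 0.8286 for the latter.
Payoff layer (t=3): V(3,0)=60.7934, V(3,1)=46.1493, V(3,2)=24.2863, V(3,3)=0.0000
(2,0): S=41.8403. Δ = (V_up−V_dn)/(S_up−S_dn) = (46.1493−60.7934)/(44.3507−29.7066) = -1.0000. V = [p*·46.1493 + (1−p*)·60.7934]/1 = 48.6597. B = V − Δ·S = 90.5000.
(2,1): S=62.4658. Δ = (V_up−V_dn)/(S_up−S_dn) = (24.2863−46.1493)/(66.2137−44.3507) = -1.0000. V = [p*·24.2863 + (1−p*)·46.1493]/1 = 28.0342. B = V − Δ·S = 90.5000.
(2,2): S=93.2588. Δ = (V_up−V_dn)/(S_up−S_dn) = (0.0000−24.2863)/(98.8543−66.2137) = -0.7441. V = [p*·0.0000 + (1−p*)·24.2863]/1 = 4.1634. B = V − Δ·S = 73.5526.
(1,0): S=58.9300. Δ = (V_up−V_dn)/(S_up−S_dn) = (28.0342−48.6597)/(62.4658−41.8403) = -1.0000. V = [p*·28.0342 + (1−p*)·48.6597]/1 = 31.5700. B = V − Δ·S = 90.5000.
(1,1): S=87.9800. Δ = (V_up−V_dn)/(S_up−S_dn) = (4.1634−28.0342)/(93.2588−62.4658) = -0.7752. V = [p*·4.1634 + (1−p*)·28.0342]/1 = 8.2555. B = V − Δ·S = 76.4579.
(0,0): S=83.0000. Δ = (V_up−V_dn)/(S_up−S_dn) = (8.2555−31.5700)/(87.9800−58.9300) = -0.8026. V = [p*·8.2555 + (1−p*)·31.5700]/1 = 12.2523. B = V − Δ·S = 78.8651.
Root portfolio cost Δ·83+B reproduces V0=12.2523.

(0,0): Delta=-0.8026 Bond=78.8651
(1,0): Delta=-1.0000 Bond=90.5000
(1,1): Delta=-0.7752 Bond=76.4579
(2,0): Delta=-1.0000 Bond=90.5000
(2,1): Delta=-1.0000 Bond=90.5000
(2,2): Delta=-0.7441 Bond=73.5526
V0=12.2523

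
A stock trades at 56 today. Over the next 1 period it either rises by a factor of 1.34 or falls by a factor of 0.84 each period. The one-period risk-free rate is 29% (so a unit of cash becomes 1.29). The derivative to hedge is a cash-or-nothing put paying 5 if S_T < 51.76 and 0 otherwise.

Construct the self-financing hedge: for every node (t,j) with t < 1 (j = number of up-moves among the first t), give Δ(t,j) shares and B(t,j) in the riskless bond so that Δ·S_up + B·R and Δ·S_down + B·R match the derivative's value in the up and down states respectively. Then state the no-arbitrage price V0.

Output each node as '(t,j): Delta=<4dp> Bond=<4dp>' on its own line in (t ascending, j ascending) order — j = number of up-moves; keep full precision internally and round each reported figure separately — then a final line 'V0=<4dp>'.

No-arbitrage ⇒ martingale measure with p* = (R−d)/(u−d) = 0.9000.
Payoff layer (t=1): V(1,0)=5.0000, V(1,1)=0.0000
Node (0,0) S=56.0000: V=(p*·0.0000+(1−p*)·5.0000)/1.29=0.3876; Δ=(0.0000−5.0000)/(75.0400−47.0400)=-0.1786; B=V−Δ·S=10.3876
The time-0 hedge costs 0.3876, which is the no-arbitrage price.

(0,0): Delta=-0.1786 Bond=10.3876
V0=0.3876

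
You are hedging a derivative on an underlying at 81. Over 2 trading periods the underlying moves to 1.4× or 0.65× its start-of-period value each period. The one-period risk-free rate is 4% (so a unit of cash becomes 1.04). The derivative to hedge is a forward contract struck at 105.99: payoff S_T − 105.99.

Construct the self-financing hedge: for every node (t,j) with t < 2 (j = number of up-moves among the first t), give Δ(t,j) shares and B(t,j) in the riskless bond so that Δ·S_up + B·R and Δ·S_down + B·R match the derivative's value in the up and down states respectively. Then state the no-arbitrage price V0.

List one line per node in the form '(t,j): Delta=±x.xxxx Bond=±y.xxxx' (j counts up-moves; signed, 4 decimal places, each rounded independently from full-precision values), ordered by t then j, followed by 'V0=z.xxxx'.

(0,0): Delta=1.0000 Bond=-97.9937
(1,0): Delta=1.0000 Bond=-101.9135
(1,1): Delta=1.0000 Bond=-101.9135
V0=-16.9937

Under the risk-neutral measure, an up-move has probability p* = (R−d)/(u−d) = 0.5200 and values discount at R = 1.04.
Terminal payoffs: V(2,0)=-71.7675, V(2,1)=-32.2800, V(2,2)=52.7700
(1,0): S=52.6500. Δ = (V_up−V_dn)/(S_up−S_dn) = (-32.2800−-71.7675)/(73.7100−34.2225) = 1.0000. V = [p*·-32.2800 + (1−p*)·-71.7675]/1.04 = -49.2635. B = V − Δ·S = -101.9135.
(1,1): S=113.4000. Δ = (V_up−V_dn)/(S_up−S_dn) = (52.7700−-32.2800)/(158.7600−73.7100) = 1.0000. V = [p*·52.7700 + (1−p*)·-32.2800]/1.04 = 11.4865. B = V − Δ·S = -101.9135.
(0,0): S=81.0000. Δ = (V_up−V_dn)/(S_up−S_dn) = (11.4865−-49.2635)/(113.4000−52.6500) = 1.0000. V = [p*·11.4865 + (1−p*)·-49.2635]/1.04 = -16.9937. B = V − Δ·S = -97.9937.
Root portfolio cost Δ·81+B reproduces V0=-16.9937.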